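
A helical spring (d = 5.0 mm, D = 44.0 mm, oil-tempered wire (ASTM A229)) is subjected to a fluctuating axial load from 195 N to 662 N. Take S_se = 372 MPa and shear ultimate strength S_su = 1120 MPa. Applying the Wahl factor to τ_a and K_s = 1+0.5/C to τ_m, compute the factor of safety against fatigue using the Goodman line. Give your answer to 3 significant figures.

0.982

C = D/d = 44.0/5.0 = 8.8000; K_W = (4C−1)/(4C−4)+0.615/C = 1.1660; K_s = 1+0.5/C = 1.0568
F_a = (F_max−F_min)/2 = 233.5 N; F_m = (F_max+F_min)/2 = 428.5 N
τ_a = K_W·8F_aD/(πd³) = 1.1660 × 209.3 = 244.05 MPa
τ_m = K_s·8F_mD/(πd³) = 1.0568 × 384.09 = 405.91 MPa
Goodman: 1/n_f = τ_a/S_se + τ_m/S_su = 244.05/372 + 405.91/1120 = 0.65605 + 0.36242 = 1.0185
n_f = 1/1.0185 = 0.9819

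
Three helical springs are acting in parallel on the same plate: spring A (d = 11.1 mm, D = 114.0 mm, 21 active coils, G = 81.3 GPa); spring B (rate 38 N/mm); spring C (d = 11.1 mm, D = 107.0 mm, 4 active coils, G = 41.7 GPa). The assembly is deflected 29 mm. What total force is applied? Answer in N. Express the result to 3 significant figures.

1710 N

k_A = Gd⁴/(8D³N_a) = (81.3×10³)(11.1⁴)/(8·114.0³·21) = 4.9586 N/mm
k_C = Gd⁴/(8D³N_a) = (41.7×10³)(11.1⁴)/(8·107.0³·4) = 16.148 N/mm
Parallel: k_eq = 4.9586 + 38 + 16.148 = 59.107 N/mm
F = k_eq·δ = 59.107·29 = 1714.1 N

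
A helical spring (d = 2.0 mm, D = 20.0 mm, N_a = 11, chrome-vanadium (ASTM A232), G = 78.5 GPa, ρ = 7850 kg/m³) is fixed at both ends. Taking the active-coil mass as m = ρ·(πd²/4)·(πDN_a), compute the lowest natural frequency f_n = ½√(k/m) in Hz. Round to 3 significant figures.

162 Hz

k = Gd⁴/(8D³N_a) = (78.5×10³)(2.0⁴)/(8·20.0³·11) = 1.7841 N/mm = 1784.1 N/m
Wire length L = πDN_a = π·20.0·11 = 691.15 mm
m = ρ·(πd²/4)·L = 7850 × 3.1416×10⁻⁶ m² × 0.69115 m = 0.017045 kg
f_n = ½√(k/m) = 0.5·√(1784.1/0.017045) = 0.5·√(1.0467e+05) = 161.76 Hz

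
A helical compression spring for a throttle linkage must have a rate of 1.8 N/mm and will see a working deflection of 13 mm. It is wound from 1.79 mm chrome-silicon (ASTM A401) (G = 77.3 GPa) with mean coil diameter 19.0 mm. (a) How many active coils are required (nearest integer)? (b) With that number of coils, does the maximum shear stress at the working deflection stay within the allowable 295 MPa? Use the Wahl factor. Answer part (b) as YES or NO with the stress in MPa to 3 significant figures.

N_a = Gd⁴/(8D³k) = (77.3×10³)(1.79⁴)/(8·19.0³·1.8) = 8.035 → N_a = 8
Actual rate k = Gd⁴/(8D³·8) = 1.8078 N/mm
Working load F = kδ = 1.8078·13 = 23.501 N
C = 19.0/1.79 = 10.6145; K_W = (4C−1)/(4C−4)+0.615/C = 1.1359
τ_max = K_W·8FD/(πd³) = 1.1359·198.26 = 225.21 MPa
τ_max ≤ 295 MPa → acceptable

(a) 8 coils; (b) YES, τ_max = 225 MPa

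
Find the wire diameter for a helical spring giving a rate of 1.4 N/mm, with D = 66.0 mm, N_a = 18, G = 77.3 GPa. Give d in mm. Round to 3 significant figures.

d = (8D³N_a·k / G)^(1/4) = (8·66.0³·18·1.4 / (77.3×10³))^0.25
  = (749.8)^0.25 = 5.2328 mm

5.23 mm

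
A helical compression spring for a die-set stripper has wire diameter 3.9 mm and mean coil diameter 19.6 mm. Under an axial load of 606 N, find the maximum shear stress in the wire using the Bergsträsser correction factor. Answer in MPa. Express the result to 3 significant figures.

Spring index C = D/d = 19.6/3.9 = 5.0256
K_B = (4C+2)/(4C−3) = 22.103/17.103 = 1.2924
τ₀ = 8FD/(πd³) = 8·606·19.6/(π·3.9³) = 95020.8/186.36 = 509.89 MPa
τ_max = K·τ₀ = 1.2924 × 509.89 = 658.96 MPa

659 MPa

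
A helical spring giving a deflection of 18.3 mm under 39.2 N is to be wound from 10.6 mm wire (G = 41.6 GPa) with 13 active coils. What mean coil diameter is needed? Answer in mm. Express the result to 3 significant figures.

Required rate k = F/δ = 39.2/18.3 = 2.1421 N/mm
D = (Gd⁴/(8N_a·k))^(1/3) = (41.6×10³·10.6⁴/(8·13·2.1421))^(1/3)
  = (2.35748e+06)^(1/3) = 133.0912 mm

133 mm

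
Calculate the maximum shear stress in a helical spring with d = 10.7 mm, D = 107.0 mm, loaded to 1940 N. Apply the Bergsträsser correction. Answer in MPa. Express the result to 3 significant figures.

Spring index C = D/d = 107.0/10.7 = 10.0000
K_B = (4C+2)/(4C−3) = 42.000/37.000 = 1.1351
τ₀ = 8FD/(πd³) = 8·1940·107.0/(π·10.7³) = 1.66064e+06/3848.6 = 431.49 MPa
τ_max = K·τ₀ = 1.1351 × 431.49 = 489.8 MPa

490 MPa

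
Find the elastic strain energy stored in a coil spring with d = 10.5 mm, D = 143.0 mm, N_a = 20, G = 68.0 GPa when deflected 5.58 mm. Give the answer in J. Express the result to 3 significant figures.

0.0275 J

k = Gd⁴/(8D³N_a) = (68.0×10³)(10.5⁴)/(8·143.0³·20) = 1.7666 N/mm
U = ½kδ² = 0.5 × 1.7666 × 5.58² = 27.503 N·mm = 0.027503 J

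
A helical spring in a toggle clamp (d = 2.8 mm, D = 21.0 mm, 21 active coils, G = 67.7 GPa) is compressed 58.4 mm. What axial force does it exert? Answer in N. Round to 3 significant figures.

k = Gd⁴/(8D³N_a) = (67.7×10³)(2.8⁴)/(8·21.0³·21) = 2.6746 N/mm
F = k·δ = 2.6746 × 58.4 = 156.19 N

156 N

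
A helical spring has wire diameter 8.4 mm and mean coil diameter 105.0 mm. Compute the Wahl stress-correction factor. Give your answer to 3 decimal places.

C = D/d = 105.0/8.4 = 12.5000
K_W = (4C−1)/(4C−4) + 0.615/C = 49.000/46.000 + 0.0492 = 1.1144

1.114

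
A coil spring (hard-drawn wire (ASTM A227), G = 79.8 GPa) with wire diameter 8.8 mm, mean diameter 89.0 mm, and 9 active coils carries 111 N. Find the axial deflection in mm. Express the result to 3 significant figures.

11.8 mm

k = Gd⁴/(8D³N_a) = (79.8×10³)(8.8⁴)/(8·89.0³·9) = 9.4282 N/mm
δ = F/k = 111 / 9.4282 = 11.773 mm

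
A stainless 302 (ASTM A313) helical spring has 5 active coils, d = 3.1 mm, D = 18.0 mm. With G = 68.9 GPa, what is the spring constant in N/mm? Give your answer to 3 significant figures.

27.3 N/mm

k = Gd⁴/(8D³N_a) = (68.9×10³ × 3.1⁴) / (8 × 18.0³ × 5)
  = 6.36306e+06 / 233280 = 27.276 N/mm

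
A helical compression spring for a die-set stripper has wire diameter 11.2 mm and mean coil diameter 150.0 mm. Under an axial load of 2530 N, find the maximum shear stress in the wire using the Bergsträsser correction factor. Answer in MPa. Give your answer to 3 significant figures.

Spring index C = D/d = 150.0/11.2 = 13.3929
K_B = (4C+2)/(4C−3) = 55.571/50.571 = 1.0989
τ₀ = 8FD/(πd³) = 8·2530·150.0/(π·11.2³) = 3.036e+06/4413.7 = 687.86 MPa
τ_max = K·τ₀ = 1.0989 × 687.86 = 755.86 MPa

756 MPa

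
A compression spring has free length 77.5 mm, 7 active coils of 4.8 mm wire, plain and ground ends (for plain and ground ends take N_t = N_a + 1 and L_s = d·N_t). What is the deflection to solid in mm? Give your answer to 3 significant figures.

N_t = 8; L_s = 4.8·8 = 38.4 mm
δ_solid = L₀ − L_s = 77.5 − 38.4 = 39.1 mm

39.1 mm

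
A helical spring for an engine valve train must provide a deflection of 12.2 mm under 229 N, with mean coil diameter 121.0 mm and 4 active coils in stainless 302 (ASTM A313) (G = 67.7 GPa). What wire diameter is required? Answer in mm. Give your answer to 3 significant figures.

Required rate k = F/δ = 229/12.2 = 18.77 N/mm
d = (8D³N_a·k / G)^(1/4) = (8·121.0³·4·18.77 / (67.7×10³))^0.25
  = (15718)^0.25 = 11.1969 mm

11.2 mm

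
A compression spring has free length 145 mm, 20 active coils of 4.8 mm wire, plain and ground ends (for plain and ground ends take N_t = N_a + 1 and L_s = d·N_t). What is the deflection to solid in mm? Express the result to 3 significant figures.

N_t = 21; L_s = 4.8·21 = 100.8 mm
δ_solid = L₀ − L_s = 145 − 100.8 = 44.2 mm

44.2 mm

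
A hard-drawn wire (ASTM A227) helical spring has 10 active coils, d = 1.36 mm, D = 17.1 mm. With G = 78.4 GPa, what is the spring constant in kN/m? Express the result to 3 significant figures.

k = Gd⁴/(8D³N_a) = (78.4×10³ × 1.36⁴) / (8 × 17.1³ × 10)
  = 268208 / 400017 = 0.67049 N/mm

0.670 kN/m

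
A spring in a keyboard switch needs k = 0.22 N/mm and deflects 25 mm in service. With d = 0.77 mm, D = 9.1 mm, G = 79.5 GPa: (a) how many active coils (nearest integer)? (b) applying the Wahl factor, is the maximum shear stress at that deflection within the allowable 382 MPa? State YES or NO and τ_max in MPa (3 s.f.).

(a) 21 coils; (b) YES, τ_max = 314 MPa

N_a = Gd⁴/(8D³k) = (79.5×10³)(0.77⁴)/(8·9.1³·0.22) = 21.07 → N_a = 21
Actual rate k = Gd⁴/(8D³·21) = 0.22075 N/mm
Working load F = kδ = 0.22075·25 = 5.5187 N
C = 9.1/0.77 = 11.8182; K_W = (4C−1)/(4C−4)+0.615/C = 1.1214
τ_max = K_W·8FD/(πd³) = 1.1214·280.12 = 314.12 MPa
τ_max ≤ 382 MPa → acceptable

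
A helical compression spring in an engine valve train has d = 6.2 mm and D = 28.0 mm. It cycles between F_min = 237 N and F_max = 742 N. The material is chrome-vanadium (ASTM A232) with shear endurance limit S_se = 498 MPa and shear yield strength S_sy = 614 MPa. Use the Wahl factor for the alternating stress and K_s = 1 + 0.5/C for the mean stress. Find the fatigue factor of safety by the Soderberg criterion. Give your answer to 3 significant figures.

2.13

C = D/d = 28.0/6.2 = 4.5161; K_W = (4C−1)/(4C−4)+0.615/C = 1.3495; K_s = 1+0.5/C = 1.1107
F_a = (F_max−F_min)/2 = 252.5 N; F_m = (F_max+F_min)/2 = 489.5 N
τ_a = K_W·8F_aD/(πd³) = 1.3495 × 75.541 = 101.94 MPa
τ_m = K_s·8F_mD/(πd³) = 1.1107 × 146.45 = 162.66 MPa
Soderberg: 1/n_f = τ_a/S_se + τ_m/S_sy = 101.94/498 + 162.66/614 = 0.20470 + 0.26492 = 0.46962
n_f = 1/0.46962 = 2.129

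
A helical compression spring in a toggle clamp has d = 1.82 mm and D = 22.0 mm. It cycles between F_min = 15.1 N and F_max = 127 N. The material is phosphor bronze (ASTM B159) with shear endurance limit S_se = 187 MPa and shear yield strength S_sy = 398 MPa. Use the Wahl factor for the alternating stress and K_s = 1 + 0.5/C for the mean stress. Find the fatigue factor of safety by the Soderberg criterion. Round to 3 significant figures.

0.207

C = D/d = 22.0/1.82 = 12.0879; K_W = (4C−1)/(4C−4)+0.615/C = 1.1185; K_s = 1+0.5/C = 1.0414
F_a = (F_max−F_min)/2 = 55.95 N; F_m = (F_max+F_min)/2 = 71.05 N
τ_a = K_W·8F_aD/(πd³) = 1.1185 × 519.93 = 581.56 MPa
τ_m = K_s·8F_mD/(πd³) = 1.0414 × 660.26 = 687.57 MPa
Soderberg: 1/n_f = τ_a/S_se + τ_m/S_sy = 581.56/187 + 687.57/398 = 3.10993 + 1.72756 = 4.8375
n_f = 1/4.8375 = 0.2067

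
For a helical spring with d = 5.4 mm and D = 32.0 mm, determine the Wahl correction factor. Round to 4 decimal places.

C = D/d = 32.0/5.4 = 5.9259
K_W = (4C−1)/(4C−4) + 0.615/C = 22.704/19.704 + 0.1038 = 1.2560

1.2560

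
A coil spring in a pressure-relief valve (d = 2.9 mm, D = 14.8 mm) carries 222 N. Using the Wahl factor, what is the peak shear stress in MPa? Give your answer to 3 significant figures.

Spring index C = D/d = 14.8/2.9 = 5.1034
K_W = (4C−1)/(4C−4) + 0.615/C = 19.414/16.414 + 0.1205 = 1.3033
τ₀ = 8FD/(πd³) = 8·222·14.8/(π·2.9³) = 26284.8/76.62 = 343.05 MPa
τ_max = K·τ₀ = 1.3033 × 343.05 = 447.09 MPa

447 MPa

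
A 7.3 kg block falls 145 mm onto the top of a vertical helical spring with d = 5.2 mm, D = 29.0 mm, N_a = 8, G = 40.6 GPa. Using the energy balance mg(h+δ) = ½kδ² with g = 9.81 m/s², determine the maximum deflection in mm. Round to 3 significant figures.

37.0 mm

k = Gd⁴/(8D³N_a) = (40.6×10³)(5.2⁴)/(8·29.0³·8) = 19.018 N/mm
W = mg = 7.3 × 9.81 = 71.613 N
½kδ² − Wδ − Wh = 0 → δ = (W + √(W² + 2kWh))/k
δ = (71.613 + √(5128.4 + 394962))/19.018 = (71.613 + 632.53)/19.018 = 37.025 mm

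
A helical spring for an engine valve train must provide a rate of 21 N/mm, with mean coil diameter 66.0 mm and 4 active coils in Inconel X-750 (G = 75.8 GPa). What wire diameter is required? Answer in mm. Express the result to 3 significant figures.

d = (8D³N_a·k / G)^(1/4) = (8·66.0³·4·21 / (75.8×10³))^0.25
  = (2548.8)^0.25 = 7.1053 mm

7.11 mm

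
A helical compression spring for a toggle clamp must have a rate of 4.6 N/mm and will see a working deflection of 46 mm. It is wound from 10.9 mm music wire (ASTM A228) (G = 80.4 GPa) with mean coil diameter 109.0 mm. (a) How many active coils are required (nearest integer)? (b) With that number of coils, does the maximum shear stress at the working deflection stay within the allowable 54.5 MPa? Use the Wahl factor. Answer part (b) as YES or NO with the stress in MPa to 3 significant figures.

(a) 24 coils; (b) YES, τ_max = 51.5 MPa

N_a = Gd⁴/(8D³k) = (80.4×10³)(10.9⁴)/(8·109.0³·4.6) = 23.81 → N_a = 24
Actual rate k = Gd⁴/(8D³·24) = 4.5644 N/mm
Working load F = kδ = 4.5644·46 = 209.96 N
C = 109.0/10.9 = 10.0000; K_W = (4C−1)/(4C−4)+0.615/C = 1.1448
τ_max = K_W·8FD/(πd³) = 1.1448·45.001 = 51.519 MPa
τ_max ≤ 54.5 MPa → acceptable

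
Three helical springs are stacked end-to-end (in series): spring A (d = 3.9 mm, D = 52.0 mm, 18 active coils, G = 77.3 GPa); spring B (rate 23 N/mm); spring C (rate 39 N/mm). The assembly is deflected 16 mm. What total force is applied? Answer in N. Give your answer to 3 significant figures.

k_A = Gd⁴/(8D³N_a) = (77.3×10³)(3.9⁴)/(8·52.0³·18) = 0.88321 N/mm
Series: 1/k_eq = 1/0.88321 + 1/23 + 1/39 = 1.2013; k_eq = 0.8324 N/mm
F = k_eq·δ = 0.8324·16 = 13.318 N

13.3 N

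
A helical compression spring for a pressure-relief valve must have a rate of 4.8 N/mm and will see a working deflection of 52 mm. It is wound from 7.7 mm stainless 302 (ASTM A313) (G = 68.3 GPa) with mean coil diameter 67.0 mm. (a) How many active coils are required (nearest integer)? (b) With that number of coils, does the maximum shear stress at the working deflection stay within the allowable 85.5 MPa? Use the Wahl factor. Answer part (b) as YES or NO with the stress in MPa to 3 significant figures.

N_a = Gd⁴/(8D³k) = (68.3×10³)(7.7⁴)/(8·67.0³·4.8) = 20.79 → N_a = 21
Actual rate k = Gd⁴/(8D³·21) = 4.7517 N/mm
Working load F = kδ = 4.7517·52 = 247.09 N
C = 67.0/7.7 = 8.7013; K_W = (4C−1)/(4C−4)+0.615/C = 1.1681
τ_max = K_W·8FD/(πd³) = 1.1681·92.341 = 107.86 MPa
τ_max > 85.5 MPa → exceeds allowable

(a) 21 coils; (b) NO, τ_max = 108 MPa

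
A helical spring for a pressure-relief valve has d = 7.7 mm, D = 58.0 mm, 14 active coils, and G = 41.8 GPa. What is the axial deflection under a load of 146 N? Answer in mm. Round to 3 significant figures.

k = Gd⁴/(8D³N_a) = (41.8×10³)(7.7⁴)/(8·58.0³·14) = 6.7241 N/mm
δ = F/k = 146 / 6.7241 = 21.713 mm

21.7 mm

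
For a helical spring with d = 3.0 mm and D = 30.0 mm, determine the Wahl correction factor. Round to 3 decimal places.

C = D/d = 30.0/3.0 = 10.0000
K_W = (4C−1)/(4C−4) + 0.615/C = 39.000/36.000 + 0.0615 = 1.1448

1.145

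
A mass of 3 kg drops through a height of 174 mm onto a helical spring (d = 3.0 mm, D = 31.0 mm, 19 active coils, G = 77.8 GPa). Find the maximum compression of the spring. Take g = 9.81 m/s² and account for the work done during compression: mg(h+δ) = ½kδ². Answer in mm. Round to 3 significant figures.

110 mm

k = Gd⁴/(8D³N_a) = (77.8×10³)(3.0⁴)/(8·31.0³·19) = 1.3917 N/mm
W = mg = 3 × 9.81 = 29.43 N
½kδ² − Wδ − Wh = 0 → δ = (W + √(W² + 2kWh))/k
δ = (29.43 + √(866.12 + 14253))/1.3917 = (29.43 + 122.96)/1.3917 = 109.5 mm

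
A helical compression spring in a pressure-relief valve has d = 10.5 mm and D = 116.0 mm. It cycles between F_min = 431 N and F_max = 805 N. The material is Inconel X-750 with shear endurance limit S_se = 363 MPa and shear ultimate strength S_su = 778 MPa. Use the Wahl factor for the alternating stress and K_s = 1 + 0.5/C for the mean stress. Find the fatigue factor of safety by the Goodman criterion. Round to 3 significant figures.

C = D/d = 116.0/10.5 = 11.0476; K_W = (4C−1)/(4C−4)+0.615/C = 1.1303; K_s = 1+0.5/C = 1.0453
F_a = (F_max−F_min)/2 = 187 N; F_m = (F_max+F_min)/2 = 618 N
τ_a = K_W·8F_aD/(πd³) = 1.1303 × 47.717 = 53.935 MPa
τ_m = K_s·8F_mD/(πd³) = 1.0453 × 157.7 = 164.83 MPa
Goodman: 1/n_f = τ_a/S_se + τ_m/S_su = 53.935/363 + 164.83/778 = 0.14858 + 0.21187 = 0.36045
n_f = 1/0.36045 = 2.774

2.77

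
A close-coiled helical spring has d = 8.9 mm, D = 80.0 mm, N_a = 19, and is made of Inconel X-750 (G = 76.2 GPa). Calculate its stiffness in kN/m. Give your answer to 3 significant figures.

k = Gd⁴/(8D³N_a) = (76.2×10³ × 8.9⁴) / (8 × 80.0³ × 19)
  = 4.78096e+08 / 7.7824e+07 = 6.1433 N/mm

6.14 kN/m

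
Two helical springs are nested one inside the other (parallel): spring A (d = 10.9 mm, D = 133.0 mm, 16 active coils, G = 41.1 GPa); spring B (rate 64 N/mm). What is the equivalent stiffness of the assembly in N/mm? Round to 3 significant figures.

k_A = Gd⁴/(8D³N_a) = (41.1×10³)(10.9⁴)/(8·133.0³·16) = 1.9266 N/mm
Parallel: k_eq = 1.9266 + 64 = 65.927 N/mm

65.9 N/mm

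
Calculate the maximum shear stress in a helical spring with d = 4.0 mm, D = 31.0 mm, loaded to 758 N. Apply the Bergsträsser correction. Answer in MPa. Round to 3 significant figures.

Spring index C = D/d = 31.0/4.0 = 7.7500
K_B = (4C+2)/(4C−3) = 33.000/28.000 = 1.1786
τ₀ = 8FD/(πd³) = 8·758·31.0/(π·4.0³) = 187984/201.06 = 934.96 MPa
τ_max = K·τ₀ = 1.1786 × 934.96 = 1101.9 MPa

1100 MPa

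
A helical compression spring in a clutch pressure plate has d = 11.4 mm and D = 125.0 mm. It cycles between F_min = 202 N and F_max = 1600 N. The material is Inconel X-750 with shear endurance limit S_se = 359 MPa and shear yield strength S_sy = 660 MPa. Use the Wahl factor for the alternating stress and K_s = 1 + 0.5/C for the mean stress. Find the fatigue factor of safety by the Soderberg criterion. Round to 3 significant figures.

1.28

C = D/d = 125.0/11.4 = 10.9649; K_W = (4C−1)/(4C−4)+0.615/C = 1.1314; K_s = 1+0.5/C = 1.0456
F_a = (F_max−F_min)/2 = 699 N; F_m = (F_max+F_min)/2 = 901 N
τ_a = K_W·8F_aD/(πd³) = 1.1314 × 150.18 = 169.91 MPa
τ_m = K_s·8F_mD/(πd³) = 1.0456 × 193.58 = 202.41 MPa
Soderberg: 1/n_f = τ_a/S_se + τ_m/S_sy = 169.91/359 + 202.41/660 = 0.47328 + 0.30668 = 0.77996
n_f = 1/0.77996 = 1.282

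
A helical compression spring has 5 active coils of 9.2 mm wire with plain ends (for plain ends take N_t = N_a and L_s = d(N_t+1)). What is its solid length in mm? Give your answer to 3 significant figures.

plain ends: N_t = N_a = 5
L_s = d·(N_t+1) = 9.2 × 6 = 55.2 mm

55.2 mm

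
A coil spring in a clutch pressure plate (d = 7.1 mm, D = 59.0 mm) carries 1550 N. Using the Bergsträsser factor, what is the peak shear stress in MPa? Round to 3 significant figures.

Spring index C = D/d = 59.0/7.1 = 8.3099
K_B = (4C+2)/(4C−3) = 35.239/30.239 = 1.1653
τ₀ = 8FD/(πd³) = 8·1550·59.0/(π·7.1³) = 731600/1124.4 = 650.65 MPa
τ_max = K·τ₀ = 1.1653 × 650.65 = 758.24 MPa

758 MPa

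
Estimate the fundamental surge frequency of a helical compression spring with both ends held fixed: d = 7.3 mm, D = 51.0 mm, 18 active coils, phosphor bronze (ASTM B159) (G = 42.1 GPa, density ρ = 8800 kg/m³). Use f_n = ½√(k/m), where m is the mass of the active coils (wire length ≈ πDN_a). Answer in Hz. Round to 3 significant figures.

k = Gd⁴/(8D³N_a) = (42.1×10³)(7.3⁴)/(8·51.0³·18) = 6.2589 N/mm = 6258.9 N/m
Wire length L = πDN_a = π·51.0·18 = 2884 mm
m = ρ·(πd²/4)·L = 8800 × 41.854×10⁻⁶ m² × 2.884 m = 1.0622 kg
f_n = ½√(k/m) = 0.5·√(6258.9/1.0622) = 0.5·√(5892.4) = 38.381 Hz

38.4 Hz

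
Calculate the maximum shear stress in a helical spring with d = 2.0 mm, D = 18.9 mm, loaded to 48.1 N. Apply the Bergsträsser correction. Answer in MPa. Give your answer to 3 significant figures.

331 MPa

Spring index C = D/d = 18.9/2.0 = 9.4500
K_B = (4C+2)/(4C−3) = 39.800/34.800 = 1.1437
τ₀ = 8FD/(πd³) = 8·48.1·18.9/(π·2.0³) = 7272.72/25.133 = 289.37 MPa
τ_max = K·τ₀ = 1.1437 × 289.37 = 330.95 MPa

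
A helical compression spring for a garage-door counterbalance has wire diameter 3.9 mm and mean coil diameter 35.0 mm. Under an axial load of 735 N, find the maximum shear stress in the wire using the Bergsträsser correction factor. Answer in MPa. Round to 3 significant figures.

Spring index C = D/d = 35.0/3.9 = 8.9744
K_B = (4C+2)/(4C−3) = 37.897/32.897 = 1.1520
τ₀ = 8FD/(πd³) = 8·735·35.0/(π·3.9³) = 205800/186.36 = 1104.3 MPa
τ_max = K·τ₀ = 1.1520 × 1104.3 = 1272.2 MPa

1270 MPa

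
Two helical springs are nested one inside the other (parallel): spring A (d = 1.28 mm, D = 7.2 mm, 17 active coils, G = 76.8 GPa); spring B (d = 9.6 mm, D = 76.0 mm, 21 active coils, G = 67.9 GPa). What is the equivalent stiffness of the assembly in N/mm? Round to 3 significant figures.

k_A = Gd⁴/(8D³N_a) = (76.8×10³)(1.28⁴)/(8·7.2³·17) = 4.0613 N/mm
k_B = Gd⁴/(8D³N_a) = (67.9×10³)(9.6⁴)/(8·76.0³·21) = 7.82 N/mm
Parallel: k_eq = 4.0613 + 7.82 = 11.881 N/mm

11.9 N/mm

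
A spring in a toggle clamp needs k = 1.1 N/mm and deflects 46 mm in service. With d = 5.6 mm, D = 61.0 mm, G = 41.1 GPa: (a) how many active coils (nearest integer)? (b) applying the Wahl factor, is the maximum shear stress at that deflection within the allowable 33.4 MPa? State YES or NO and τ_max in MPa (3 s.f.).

N_a = Gd⁴/(8D³k) = (41.1×10³)(5.6⁴)/(8·61.0³·1.1) = 20.24 → N_a = 20
Actual rate k = Gd⁴/(8D³·20) = 1.113 N/mm
Working load F = kδ = 1.113·46 = 51.197 N
C = 61.0/5.6 = 10.8929; K_W = (4C−1)/(4C−4)+0.615/C = 1.1323
τ_max = K_W·8FD/(πd³) = 1.1323·45.284 = 51.274 MPa
τ_max > 33.4 MPa → exceeds allowable

(a) 20 coils; (b) NO, τ_max = 51.3 MPa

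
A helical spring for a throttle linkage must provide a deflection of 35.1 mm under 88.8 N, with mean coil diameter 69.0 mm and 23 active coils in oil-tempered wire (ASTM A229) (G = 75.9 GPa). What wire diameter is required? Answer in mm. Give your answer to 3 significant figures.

Required rate k = F/δ = 88.8/35.1 = 2.5299 N/mm
d = (8D³N_a·k / G)^(1/4) = (8·69.0³·23·2.5299 / (75.9×10³))^0.25
  = (2014.8)^0.25 = 6.6997 mm

6.70 mm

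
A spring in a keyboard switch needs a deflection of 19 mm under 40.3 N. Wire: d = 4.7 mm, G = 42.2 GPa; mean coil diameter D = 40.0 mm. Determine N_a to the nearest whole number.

Required rate k = F/δ = 40.3/19 = 2.1211 N/mm
N_a = Gd⁴/(8D³k) = (42.2×10³ × 4.7⁴)/(8 × 40.0³ × 2.1211)
    = 2.05923e+07 / 1.08598e+06 = 18.96 → 19 coils

19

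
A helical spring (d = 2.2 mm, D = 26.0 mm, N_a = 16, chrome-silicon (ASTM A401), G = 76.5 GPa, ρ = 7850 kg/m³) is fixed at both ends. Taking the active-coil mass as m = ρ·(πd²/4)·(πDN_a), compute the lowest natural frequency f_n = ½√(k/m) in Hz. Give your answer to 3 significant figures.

71.5 Hz

k = Gd⁴/(8D³N_a) = (76.5×10³)(2.2⁴)/(8·26.0³·16) = 0.79657 N/mm = 796.57 N/m
Wire length L = πDN_a = π·26.0·16 = 1306.9 mm
m = ρ·(πd²/4)·L = 7850 × 3.8013×10⁻⁶ m² × 1.3069 m = 0.038999 kg
f_n = ½√(k/m) = 0.5·√(796.57/0.038999) = 0.5·√(20426) = 71.459 Hz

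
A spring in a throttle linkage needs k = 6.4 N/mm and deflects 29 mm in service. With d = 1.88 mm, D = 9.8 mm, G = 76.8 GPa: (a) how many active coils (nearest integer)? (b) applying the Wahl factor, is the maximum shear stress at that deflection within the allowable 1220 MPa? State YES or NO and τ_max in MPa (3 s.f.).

N_a = Gd⁴/(8D³k) = (76.8×10³)(1.88⁴)/(8·9.8³·6.4) = 19.91 → N_a = 20
Actual rate k = Gd⁴/(8D³·20) = 6.3708 N/mm
Working load F = kδ = 6.3708·29 = 184.75 N
C = 9.8/1.88 = 5.2128; K_W = (4C−1)/(4C−4)+0.615/C = 1.2960
τ_max = K_W·8FD/(πd³) = 1.2960·693.88 = 899.28 MPa
τ_max ≤ 1220 MPa → acceptable

(a) 20 coils; (b) YES, τ_max = 899 MPa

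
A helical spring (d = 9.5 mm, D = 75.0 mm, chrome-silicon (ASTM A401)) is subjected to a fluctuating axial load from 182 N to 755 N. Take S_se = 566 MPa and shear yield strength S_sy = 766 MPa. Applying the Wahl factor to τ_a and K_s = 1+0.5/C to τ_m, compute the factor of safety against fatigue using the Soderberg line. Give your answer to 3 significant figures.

C = D/d = 75.0/9.5 = 7.8947; K_W = (4C−1)/(4C−4)+0.615/C = 1.1867; K_s = 1+0.5/C = 1.0633
F_a = (F_max−F_min)/2 = 286.5 N; F_m = (F_max+F_min)/2 = 468.5 N
τ_a = K_W·8F_aD/(πd³) = 1.1867 × 63.82 = 75.734 MPa
τ_m = K_s·8F_mD/(πd³) = 1.0633 × 104.36 = 110.97 MPa
Soderberg: 1/n_f = τ_a/S_se + τ_m/S_sy = 75.734/566 + 110.97/766 = 0.13380 + 0.14487 = 0.27868
n_f = 1/0.27868 = 3.588

3.59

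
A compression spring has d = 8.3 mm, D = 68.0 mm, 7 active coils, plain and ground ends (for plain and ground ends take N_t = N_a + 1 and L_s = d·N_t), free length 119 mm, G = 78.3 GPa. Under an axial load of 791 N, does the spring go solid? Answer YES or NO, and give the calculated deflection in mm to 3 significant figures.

NO, δ = 37.5 mm

k = Gd⁴/(8D³N_a) = (78.3×10³)(8.3⁴)/(8·68.0³·7) = 21.104 N/mm
N_t = 8; L_s = 8.3·8 = 66.4 mm; δ_solid = L₀ − L_s = 119 − 66.4 = 52.6 mm
δ = F/k = 791/21.104 = 37.482 mm
δ < δ_solid → spring does not go solid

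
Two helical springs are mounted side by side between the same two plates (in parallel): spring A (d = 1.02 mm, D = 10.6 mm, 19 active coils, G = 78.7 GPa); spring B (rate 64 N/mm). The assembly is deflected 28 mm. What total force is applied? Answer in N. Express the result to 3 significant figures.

k_A = Gd⁴/(8D³N_a) = (78.7×10³)(1.02⁴)/(8·10.6³·19) = 0.47056 N/mm
Parallel: k_eq = 0.47056 + 64 = 64.471 N/mm
F = k_eq·δ = 64.471·28 = 1805.2 N

1810 N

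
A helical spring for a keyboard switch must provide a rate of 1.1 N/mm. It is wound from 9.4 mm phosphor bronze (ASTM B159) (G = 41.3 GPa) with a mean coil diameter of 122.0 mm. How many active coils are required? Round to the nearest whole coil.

N_a = Gd⁴/(8D³k) = (41.3×10³ × 9.4⁴)/(8 × 122.0³ × 1.1)
    = 3.22449e+08 / 1.59795e+07 = 20.18 → 20 coils

20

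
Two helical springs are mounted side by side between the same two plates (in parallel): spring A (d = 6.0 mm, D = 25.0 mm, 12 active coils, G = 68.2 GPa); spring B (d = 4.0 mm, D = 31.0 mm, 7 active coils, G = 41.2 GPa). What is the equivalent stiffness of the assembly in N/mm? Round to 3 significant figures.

65.2 N/mm

k_A = Gd⁴/(8D³N_a) = (68.2×10³)(6.0⁴)/(8·25.0³·12) = 58.925 N/mm
k_B = Gd⁴/(8D³N_a) = (41.2×10³)(4.0⁴)/(8·31.0³·7) = 6.3221 N/mm
Parallel: k_eq = 58.925 + 6.3221 = 65.247 N/mm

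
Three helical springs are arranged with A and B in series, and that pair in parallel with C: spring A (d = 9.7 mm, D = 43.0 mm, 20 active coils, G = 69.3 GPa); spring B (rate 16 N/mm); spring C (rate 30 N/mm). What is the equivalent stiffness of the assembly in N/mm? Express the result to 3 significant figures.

42.0 N/mm

k_A = Gd⁴/(8D³N_a) = (69.3×10³)(9.7⁴)/(8·43.0³·20) = 48.228 N/mm
Springs A,B series: k_AB = 1/(1/48.228+1/16) = 12.014 N/mm; parallel with C: k_eq = 12.014+30 = 42.014 N/mm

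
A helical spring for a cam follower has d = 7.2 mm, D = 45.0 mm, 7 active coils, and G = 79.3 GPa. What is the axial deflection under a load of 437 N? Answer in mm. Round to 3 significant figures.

k = Gd⁴/(8D³N_a) = (79.3×10³)(7.2⁴)/(8·45.0³·7) = 41.762 N/mm
δ = F/k = 437 / 41.762 = 10.464 mm

10.5 mm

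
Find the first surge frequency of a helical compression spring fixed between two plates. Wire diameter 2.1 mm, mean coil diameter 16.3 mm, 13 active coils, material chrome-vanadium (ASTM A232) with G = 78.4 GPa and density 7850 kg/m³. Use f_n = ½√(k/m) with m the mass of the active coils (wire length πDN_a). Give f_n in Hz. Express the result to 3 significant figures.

216 Hz

k = Gd⁴/(8D³N_a) = (78.4×10³)(2.1⁴)/(8·16.3³·13) = 3.3853 N/mm = 3385.3 N/m
Wire length L = πDN_a = π·16.3·13 = 665.7 mm
m = ρ·(πd²/4)·L = 7850 × 3.4636×10⁻⁶ m² × 0.6657 m = 0.0181 kg
f_n = ½√(k/m) = 0.5·√(3385.3/0.0181) = 0.5·√(1.8703e+05) = 216.24 Hz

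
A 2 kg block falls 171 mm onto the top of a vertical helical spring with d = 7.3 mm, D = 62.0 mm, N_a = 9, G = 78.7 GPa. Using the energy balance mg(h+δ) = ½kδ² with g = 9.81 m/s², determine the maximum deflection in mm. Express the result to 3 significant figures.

k = Gd⁴/(8D³N_a) = (78.7×10³)(7.3⁴)/(8·62.0³·9) = 13.024 N/mm
W = mg = 2 × 9.81 = 19.62 N
½kδ² − Wδ − Wh = 0 → δ = (W + √(W² + 2kWh))/k
δ = (19.62 + √(384.94 + 87394.4))/13.024 = (19.62 + 296.28)/13.024 = 24.254 mm

24.3 mm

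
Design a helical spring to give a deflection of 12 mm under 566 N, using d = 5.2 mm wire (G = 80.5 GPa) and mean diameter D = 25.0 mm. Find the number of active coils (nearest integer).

10

Required rate k = F/δ = 566/12 = 47.167 N/mm
N_a = Gd⁴/(8D³k) = (80.5×10³ × 5.2⁴)/(8 × 25.0³ × 47.167)
    = 5.88585e+07 / 5.89583e+06 = 9.983 → 10 coils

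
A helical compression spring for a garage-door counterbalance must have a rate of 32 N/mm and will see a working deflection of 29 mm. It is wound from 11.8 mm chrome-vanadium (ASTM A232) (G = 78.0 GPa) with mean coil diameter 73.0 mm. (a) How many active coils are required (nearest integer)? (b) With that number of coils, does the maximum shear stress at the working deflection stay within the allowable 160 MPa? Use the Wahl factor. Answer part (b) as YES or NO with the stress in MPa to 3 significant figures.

(a) 15 coils; (b) YES, τ_max = 132 MPa

N_a = Gd⁴/(8D³k) = (78.0×10³)(11.8⁴)/(8·73.0³·32) = 15.18 → N_a = 15
Actual rate k = Gd⁴/(8D³·15) = 32.395 N/mm
Working load F = kδ = 32.395·29 = 939.44 N
C = 73.0/11.8 = 6.1864; K_W = (4C−1)/(4C−4)+0.615/C = 1.2440
τ_max = K_W·8FD/(πd³) = 1.2440·106.29 = 132.23 MPa
τ_max ≤ 160 MPa → acceptable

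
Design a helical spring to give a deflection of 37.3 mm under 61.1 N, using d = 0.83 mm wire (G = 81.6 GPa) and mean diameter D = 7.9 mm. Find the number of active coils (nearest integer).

Required rate k = F/δ = 61.1/37.3 = 1.6381 N/mm
N_a = Gd⁴/(8D³k) = (81.6×10³ × 0.83⁴)/(8 × 7.9³ × 1.6381)
    = 38726 / 6461.06 = 5.994 → 6 coils

6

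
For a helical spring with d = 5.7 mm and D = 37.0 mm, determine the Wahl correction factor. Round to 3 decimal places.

C = D/d = 37.0/5.7 = 6.4912
K_W = (4C−1)/(4C−4) + 0.615/C = 24.965/21.965 + 0.0947 = 1.2313

1.231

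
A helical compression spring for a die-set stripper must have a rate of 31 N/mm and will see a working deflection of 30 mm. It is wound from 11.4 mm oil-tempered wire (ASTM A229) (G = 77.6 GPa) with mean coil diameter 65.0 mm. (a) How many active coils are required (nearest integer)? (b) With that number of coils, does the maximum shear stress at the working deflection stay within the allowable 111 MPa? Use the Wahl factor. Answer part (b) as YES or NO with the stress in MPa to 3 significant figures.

N_a = Gd⁴/(8D³k) = (77.6×10³)(11.4⁴)/(8·65.0³·31) = 19.24 → N_a = 19
Actual rate k = Gd⁴/(8D³·19) = 31.398 N/mm
Working load F = kδ = 31.398·30 = 941.93 N
C = 65.0/11.4 = 5.7018; K_W = (4C−1)/(4C−4)+0.615/C = 1.2674
τ_max = K_W·8FD/(πd³) = 1.2674·105.23 = 133.37 MPa
τ_max > 111 MPa → exceeds allowable

(a) 19 coils; (b) NO, τ_max = 133 MPa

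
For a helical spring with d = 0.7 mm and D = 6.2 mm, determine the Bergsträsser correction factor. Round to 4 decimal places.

C = D/d = 6.2/0.7 = 8.8571
K_B = (4C+2)/(4C−3) = 37.429/32.429 = 1.1542

1.1542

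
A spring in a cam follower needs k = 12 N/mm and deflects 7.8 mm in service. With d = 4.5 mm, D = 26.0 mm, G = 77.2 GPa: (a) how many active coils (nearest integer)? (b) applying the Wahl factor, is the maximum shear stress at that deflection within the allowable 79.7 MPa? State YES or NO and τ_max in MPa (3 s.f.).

(a) 19 coils; (b) NO, τ_max = 84.8 MPa

N_a = Gd⁴/(8D³k) = (77.2×10³)(4.5⁴)/(8·26.0³·12) = 18.76 → N_a = 19
Actual rate k = Gd⁴/(8D³·19) = 11.85 N/mm
Working load F = kδ = 11.85·7.8 = 92.427 N
C = 26.0/4.5 = 5.7778; K_W = (4C−1)/(4C−4)+0.615/C = 1.2634
τ_max = K_W·8FD/(πd³) = 1.2634·67.154 = 84.844 MPa
τ_max > 79.7 MPa → exceeds allowable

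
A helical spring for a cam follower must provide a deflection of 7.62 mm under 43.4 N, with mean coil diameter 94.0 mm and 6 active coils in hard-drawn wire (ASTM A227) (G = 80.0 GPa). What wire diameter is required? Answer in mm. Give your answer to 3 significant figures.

Required rate k = F/δ = 43.4/7.62 = 5.6955 N/mm
d = (8D³N_a·k / G)^(1/4) = (8·94.0³·6·5.6955 / (80.0×10³))^0.25
  = (2838.4)^0.25 = 7.2991 mm

7.30 mm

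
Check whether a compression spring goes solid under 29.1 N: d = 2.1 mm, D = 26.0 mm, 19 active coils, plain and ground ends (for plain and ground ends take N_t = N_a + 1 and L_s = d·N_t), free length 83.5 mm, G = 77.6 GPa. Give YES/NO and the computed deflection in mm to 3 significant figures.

YES, δ = 51.5 mm

k = Gd⁴/(8D³N_a) = (77.6×10³)(2.1⁴)/(8·26.0³·19) = 0.5649 N/mm
N_t = 20; L_s = 2.1·20 = 42 mm; δ_solid = L₀ − L_s = 83.5 − 42 = 41.5 mm
δ = F/k = 29.1/0.5649 = 51.513 mm
δ ≥ δ_solid → spring goes solid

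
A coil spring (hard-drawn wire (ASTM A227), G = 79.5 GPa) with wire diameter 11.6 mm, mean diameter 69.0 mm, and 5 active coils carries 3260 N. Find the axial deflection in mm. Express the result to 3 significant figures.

29.8 mm

k = Gd⁴/(8D³N_a) = (79.5×10³)(11.6⁴)/(8·69.0³·5) = 109.54 N/mm
δ = F/k = 3260 / 109.54 = 29.76 mm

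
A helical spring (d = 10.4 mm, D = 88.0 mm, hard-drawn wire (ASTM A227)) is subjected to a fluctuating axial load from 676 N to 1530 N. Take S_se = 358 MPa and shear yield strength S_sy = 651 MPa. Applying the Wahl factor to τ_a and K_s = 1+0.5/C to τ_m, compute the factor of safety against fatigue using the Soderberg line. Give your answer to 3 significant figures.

1.57

C = D/d = 88.0/10.4 = 8.4615; K_W = (4C−1)/(4C−4)+0.615/C = 1.1732; K_s = 1+0.5/C = 1.0591
F_a = (F_max−F_min)/2 = 427 N; F_m = (F_max+F_min)/2 = 1103 N
τ_a = K_W·8F_aD/(πd³) = 1.1732 × 85.065 = 99.798 MPa
τ_m = K_s·8F_mD/(πd³) = 1.0591 × 219.73 = 232.72 MPa
Soderberg: 1/n_f = τ_a/S_se + τ_m/S_sy = 99.798/358 + 232.72/651 = 0.27877 + 0.35748 = 0.63624
n_f = 1/0.63624 = 1.572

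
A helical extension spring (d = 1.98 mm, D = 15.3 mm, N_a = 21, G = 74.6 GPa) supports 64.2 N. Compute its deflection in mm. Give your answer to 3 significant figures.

33.7 mm

k = Gd⁴/(8D³N_a) = (74.6×10³)(1.98⁴)/(8·15.3³·21) = 1.9055 N/mm
δ = F/k = 64.2 / 1.9055 = 33.691 mm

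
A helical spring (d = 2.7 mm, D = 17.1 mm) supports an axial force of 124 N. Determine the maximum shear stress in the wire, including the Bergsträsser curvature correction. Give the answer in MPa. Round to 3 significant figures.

336 MPa

Spring index C = D/d = 17.1/2.7 = 6.3333
K_B = (4C+2)/(4C−3) = 27.333/22.333 = 1.2239
τ₀ = 8FD/(πd³) = 8·124·17.1/(π·2.7³) = 16963.2/61.836 = 274.33 MPa
τ_max = K·τ₀ = 1.2239 × 274.33 = 335.74 MPa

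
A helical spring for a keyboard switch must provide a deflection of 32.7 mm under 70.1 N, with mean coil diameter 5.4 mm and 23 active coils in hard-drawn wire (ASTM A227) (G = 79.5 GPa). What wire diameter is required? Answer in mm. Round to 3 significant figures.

0.940 mm

Required rate k = F/δ = 70.1/32.7 = 2.1437 N/mm
d = (8D³N_a·k / G)^(1/4) = (8·5.4³·23·2.1437 / (79.5×10³))^0.25
  = (0.78127)^0.25 = 0.9402 mm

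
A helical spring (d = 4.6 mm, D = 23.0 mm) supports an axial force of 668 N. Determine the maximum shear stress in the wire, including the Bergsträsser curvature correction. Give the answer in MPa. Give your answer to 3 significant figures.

520 MPa

Spring index C = D/d = 23.0/4.6 = 5.0000
K_B = (4C+2)/(4C−3) = 22.000/17.000 = 1.2941
τ₀ = 8FD/(πd³) = 8·668·23.0/(π·4.6³) = 122912/305.79 = 401.95 MPa
τ_max = K·τ₀ = 1.2941 × 401.95 = 520.17 MPa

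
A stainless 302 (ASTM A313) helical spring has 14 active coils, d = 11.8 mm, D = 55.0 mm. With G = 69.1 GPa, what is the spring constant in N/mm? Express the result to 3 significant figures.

k = Gd⁴/(8D³N_a) = (69.1×10³ × 11.8⁴) / (8 × 55.0³ × 14)
  = 1.3397e+09 / 1.8634e+07 = 71.895 N/mm

71.9 N/mm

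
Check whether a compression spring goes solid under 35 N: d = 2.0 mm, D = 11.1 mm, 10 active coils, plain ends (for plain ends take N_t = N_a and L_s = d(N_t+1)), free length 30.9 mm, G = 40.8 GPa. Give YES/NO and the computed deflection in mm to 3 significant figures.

NO, δ = 5.87 mm

k = Gd⁴/(8D³N_a) = (40.8×10³)(2.0⁴)/(8·11.1³·10) = 5.9665 N/mm
N_t = 10; L_s = 2.0·11 = 22 mm; δ_solid = L₀ − L_s = 30.9 − 22 = 8.9 mm
δ = F/k = 35/5.9665 = 5.8661 mm
δ < δ_solid → spring does not go solid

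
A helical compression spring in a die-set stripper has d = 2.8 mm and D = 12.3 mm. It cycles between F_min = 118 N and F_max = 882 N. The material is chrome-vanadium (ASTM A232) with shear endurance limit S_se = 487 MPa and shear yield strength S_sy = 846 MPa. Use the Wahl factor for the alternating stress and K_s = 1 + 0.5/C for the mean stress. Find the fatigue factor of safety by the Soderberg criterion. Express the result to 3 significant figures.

C = D/d = 12.3/2.8 = 4.3929; K_W = (4C−1)/(4C−4)+0.615/C = 1.3611; K_s = 1+0.5/C = 1.1138
F_a = (F_max−F_min)/2 = 382 N; F_m = (F_max+F_min)/2 = 500 N
τ_a = K_W·8F_aD/(πd³) = 1.3611 × 545.05 = 741.84 MPa
τ_m = K_s·8F_mD/(πd³) = 1.1138 × 713.41 = 794.61 MPa
Soderberg: 1/n_f = τ_a/S_se + τ_m/S_sy = 741.84/487 + 794.61/846 = 1.52328 + 0.93926 = 2.4625
n_f = 1/2.4625 = 0.4061

0.406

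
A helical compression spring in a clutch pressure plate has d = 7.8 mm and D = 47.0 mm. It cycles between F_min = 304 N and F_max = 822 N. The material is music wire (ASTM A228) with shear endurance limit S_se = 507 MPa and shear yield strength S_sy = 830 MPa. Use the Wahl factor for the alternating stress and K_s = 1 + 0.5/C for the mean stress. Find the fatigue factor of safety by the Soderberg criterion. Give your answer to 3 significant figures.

2.89

C = D/d = 47.0/7.8 = 6.0256; K_W = (4C−1)/(4C−4)+0.615/C = 1.2513; K_s = 1+0.5/C = 1.0830
F_a = (F_max−F_min)/2 = 259 N; F_m = (F_max+F_min)/2 = 563 N
τ_a = K_W·8F_aD/(πd³) = 1.2513 × 65.321 = 81.736 MPa
τ_m = K_s·8F_mD/(πd³) = 1.0830 × 141.99 = 153.77 MPa
Soderberg: 1/n_f = τ_a/S_se + τ_m/S_sy = 81.736/507 + 153.77/830 = 0.16122 + 0.18527 = 0.34649
n_f = 1/0.34649 = 2.886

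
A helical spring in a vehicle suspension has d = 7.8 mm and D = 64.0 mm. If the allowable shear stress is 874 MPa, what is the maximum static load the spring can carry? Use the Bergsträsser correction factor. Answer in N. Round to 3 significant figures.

2180 N

C = D/d = 64.0/7.8 = 8.2051
K_B = (4C+2)/(4C−3) = 34.821/29.821 = 1.1677
τ_max = K·8FD/(πd³) → F_max = τ_allow·πd³/(8DK)
F_max = 874·π·7.8³/(8·64.0·1.1677) = 1.303e+06/597.85 = 2179.5 N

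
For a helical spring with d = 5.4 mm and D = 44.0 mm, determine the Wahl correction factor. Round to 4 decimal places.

C = D/d = 44.0/5.4 = 8.1481
K_W = (4C−1)/(4C−4) + 0.615/C = 31.593/28.593 + 0.0755 = 1.1804

1.1804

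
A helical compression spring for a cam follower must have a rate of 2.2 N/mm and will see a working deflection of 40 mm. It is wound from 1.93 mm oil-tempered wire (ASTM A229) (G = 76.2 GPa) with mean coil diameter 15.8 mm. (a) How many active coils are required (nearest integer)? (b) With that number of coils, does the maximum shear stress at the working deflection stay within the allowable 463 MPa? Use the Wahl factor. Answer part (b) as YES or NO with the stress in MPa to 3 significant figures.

N_a = Gd⁴/(8D³k) = (76.2×10³)(1.93⁴)/(8·15.8³·2.2) = 15.23 → N_a = 15
Actual rate k = Gd⁴/(8D³·15) = 2.2337 N/mm
Working load F = kδ = 2.2337·40 = 89.349 N
C = 15.8/1.93 = 8.1865; K_W = (4C−1)/(4C−4)+0.615/C = 1.1795
τ_max = K_W·8FD/(πd³) = 1.1795·500.05 = 589.81 MPa
τ_max > 463 MPa → exceeds allowable

(a) 15 coils; (b) NO, τ_max = 590 MPa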